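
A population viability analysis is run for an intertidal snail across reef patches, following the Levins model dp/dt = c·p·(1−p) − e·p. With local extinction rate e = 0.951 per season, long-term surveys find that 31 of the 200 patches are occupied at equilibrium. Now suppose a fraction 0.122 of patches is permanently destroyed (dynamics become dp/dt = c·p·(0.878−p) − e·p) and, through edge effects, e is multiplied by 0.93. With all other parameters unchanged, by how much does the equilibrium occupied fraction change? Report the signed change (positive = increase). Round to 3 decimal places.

-0.063

Observed p* = 31/200 = 0.15500.
Balance c(1−p*) = e gives c = e/(1 − 0.15500) = 0.951/0.84500 = 1.12544.
New p* = 0.878 − e/c = 0.878 − 0.88443/1.12544 = 0.09215.
Δp* = 0.09215 − 0.15500 = -0.06285.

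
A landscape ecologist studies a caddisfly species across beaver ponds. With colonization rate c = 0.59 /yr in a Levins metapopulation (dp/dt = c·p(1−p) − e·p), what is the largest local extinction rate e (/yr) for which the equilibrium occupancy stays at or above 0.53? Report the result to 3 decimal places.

1 − e/c ≥ 0.53 ⇒ e ≤ c(1 − 0.53) = 0.59 × 0.4700.
e_max = 0.2773.

0.277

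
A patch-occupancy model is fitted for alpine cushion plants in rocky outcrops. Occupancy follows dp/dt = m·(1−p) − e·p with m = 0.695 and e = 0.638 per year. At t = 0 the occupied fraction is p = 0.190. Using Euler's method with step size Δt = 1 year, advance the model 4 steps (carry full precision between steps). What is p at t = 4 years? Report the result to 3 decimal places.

Update rule: p ← p + [m·(1−p) − e·p]·Δt with Δt = 1.
  1  |  dp/dt·Δt = +0.441730  |  p_1 = 0.631730
  2  |  dp/dt·Δt = -0.147096  |  p_2 = 0.484634
  3  |  dp/dt·Δt = +0.048983  |  p_3 = 0.533617
  4  |  dp/dt·Δt = -0.016311  |  p_4 = 0.517306

0.517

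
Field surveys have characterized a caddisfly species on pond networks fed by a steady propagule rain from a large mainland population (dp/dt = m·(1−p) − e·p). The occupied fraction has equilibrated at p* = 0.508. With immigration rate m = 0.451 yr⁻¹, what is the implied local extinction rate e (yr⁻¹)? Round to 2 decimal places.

At equilibrium m(1−p*) = e·p*, so e = m(1−p*)/p*.
e = 0.451 × 0.4920 / 0.508 = 0.4368.

0.44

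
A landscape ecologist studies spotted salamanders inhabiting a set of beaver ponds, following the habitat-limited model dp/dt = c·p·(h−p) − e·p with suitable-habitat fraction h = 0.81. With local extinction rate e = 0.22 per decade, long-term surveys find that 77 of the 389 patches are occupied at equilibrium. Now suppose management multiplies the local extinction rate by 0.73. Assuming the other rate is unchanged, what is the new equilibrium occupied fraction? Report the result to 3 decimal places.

Observed p* = 77/389 = 0.19794.
Balance c(h−p*) = e gives c = e/(0.81 − 0.19794) = 0.22/0.61206 = 0.35944.
New p* = 0.81 − e/c = 0.81 − 0.16060/0.35944 = 0.36319.

0.363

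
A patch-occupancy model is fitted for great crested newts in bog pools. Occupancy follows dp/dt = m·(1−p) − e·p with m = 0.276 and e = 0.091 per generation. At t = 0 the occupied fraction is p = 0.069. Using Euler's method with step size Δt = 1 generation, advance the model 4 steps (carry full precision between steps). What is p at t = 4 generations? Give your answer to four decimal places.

Update rule: p ← p + [m·(1−p) − e·p]·Δt with Δt = 1.
t = 1: p = 0.06900 + (+0.25068) = 0.31968
t = 2: p = 0.31968 + (+0.15868) = 0.47836
t = 3: p = 0.47836 + (+0.10044) = 0.57880
t = 4: p = 0.57880 + (+0.06358) = 0.64238

0.6424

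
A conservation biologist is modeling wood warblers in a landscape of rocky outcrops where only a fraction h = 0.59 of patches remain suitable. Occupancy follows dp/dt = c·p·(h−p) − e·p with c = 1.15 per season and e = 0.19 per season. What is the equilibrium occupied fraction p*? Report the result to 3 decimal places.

0.425

Setting dp/dt = 0 and dividing by p* gives c·(h−p*) = e.
So p* = h − e/c = 0.59 − 0.19/1.15 = 0.59 − 0.1652 = 0.4248.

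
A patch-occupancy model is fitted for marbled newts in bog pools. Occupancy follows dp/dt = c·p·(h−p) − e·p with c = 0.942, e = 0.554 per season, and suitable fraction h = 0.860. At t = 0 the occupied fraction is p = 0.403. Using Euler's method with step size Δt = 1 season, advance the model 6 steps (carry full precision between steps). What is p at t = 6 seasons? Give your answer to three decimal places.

0.286

Update rule: p ← p + [c·p·(h−p) − e·p]·Δt with Δt = 1.
step 1: Δp = -0.04977, p = 0.35323
step 2: Δp = -0.02706, p = 0.32616
step 3: Δp = -0.01668, p = 0.30949
step 4: Δp = -0.01096, p = 0.29853
step 5: Δp = -0.00749, p = 0.29104
step 6: Δp = -0.00525, p = 0.28579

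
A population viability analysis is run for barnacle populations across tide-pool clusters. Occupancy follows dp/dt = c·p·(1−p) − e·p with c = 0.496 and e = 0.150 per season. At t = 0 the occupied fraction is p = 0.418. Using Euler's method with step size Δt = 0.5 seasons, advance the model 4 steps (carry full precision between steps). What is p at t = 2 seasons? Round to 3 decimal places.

Update rule: p ← p + [c·p·(1−p) − e·p]·Δt with Δt = 0.5.
  1  |  dp/dt·Δt = +0.028982  |  p_1 = 0.446982
  2  |  dp/dt·Δt = +0.027779  |  p_2 = 0.474762
  3  |  dp/dt·Δt = +0.026235  |  p_3 = 0.500997
  4  |  dp/dt·Δt = +0.024425  |  p_4 = 0.525422

0.525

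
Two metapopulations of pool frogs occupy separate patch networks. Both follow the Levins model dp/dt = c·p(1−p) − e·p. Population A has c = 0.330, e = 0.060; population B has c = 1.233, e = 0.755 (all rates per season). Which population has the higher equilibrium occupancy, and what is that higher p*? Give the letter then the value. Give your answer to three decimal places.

A, 0.818

A: p*_A = 1 − 0.060/0.330 = 0.8182.
B: p*_B = 1 − 0.755/1.233 = 0.3877.
A is higher at 0.8182.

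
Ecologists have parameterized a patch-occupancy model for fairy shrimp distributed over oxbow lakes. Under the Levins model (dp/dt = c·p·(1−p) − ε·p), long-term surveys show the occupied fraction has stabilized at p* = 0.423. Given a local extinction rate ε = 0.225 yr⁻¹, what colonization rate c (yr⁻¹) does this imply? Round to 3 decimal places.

0.390

At equilibrium c(1−p*) = ε, so c = ε/(1−p*).
c = 0.225/(1 − 0.423) = 0.225/0.5770 = 0.3899.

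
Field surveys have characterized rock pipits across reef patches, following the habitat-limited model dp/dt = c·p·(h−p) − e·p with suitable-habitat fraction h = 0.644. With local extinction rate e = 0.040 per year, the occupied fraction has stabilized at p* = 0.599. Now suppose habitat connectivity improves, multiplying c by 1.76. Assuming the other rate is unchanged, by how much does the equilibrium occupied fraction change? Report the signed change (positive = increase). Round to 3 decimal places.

0.019

Balance c(h−p*) = e gives c = e/(0.644 − 0.59900) = 0.040/0.04500 = 0.88889.
New p* = 0.644 − e/c = 0.644 − 0.04000/1.56445 = 0.61843.
Δp* = 0.61843 − 0.59900 = +0.01943.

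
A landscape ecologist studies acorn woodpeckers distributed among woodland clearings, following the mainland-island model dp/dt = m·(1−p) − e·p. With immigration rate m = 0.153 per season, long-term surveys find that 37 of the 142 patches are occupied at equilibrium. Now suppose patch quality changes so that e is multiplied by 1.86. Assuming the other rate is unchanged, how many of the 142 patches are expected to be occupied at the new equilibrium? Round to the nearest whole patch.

23

Observed p* = 37/142 = 0.26056.
Balance m(1−p*) = e·p* gives e = m(1−p*)/p* = 0.153×0.73944/0.26056 = 0.43420.
New p* = m/(m+e) = 0.15300/(0.15300+0.80761) = 0.15927.
Expected occupied = 142 × 0.15927 = 22.62 ≈ 23.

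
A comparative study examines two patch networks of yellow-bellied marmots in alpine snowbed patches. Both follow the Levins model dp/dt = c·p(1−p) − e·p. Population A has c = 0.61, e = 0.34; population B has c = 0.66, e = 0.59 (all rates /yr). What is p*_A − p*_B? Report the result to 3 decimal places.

A: p*_A = 1 − 0.34/0.61 = 0.4426.
B: p*_B = 1 − 0.59/0.66 = 0.1061.
p*_A − p*_B = 0.4426 − 0.1061 = 0.3366.

0.337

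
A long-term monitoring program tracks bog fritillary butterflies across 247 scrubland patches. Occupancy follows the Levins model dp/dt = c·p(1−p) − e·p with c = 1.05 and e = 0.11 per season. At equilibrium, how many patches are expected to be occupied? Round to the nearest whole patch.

p* = 1 − e/c = 1 − 0.11/1.05 = 0.8952.
Expected occupied patches = N × p* = 247 × 0.8952 = 221.12 ≈ 221.

221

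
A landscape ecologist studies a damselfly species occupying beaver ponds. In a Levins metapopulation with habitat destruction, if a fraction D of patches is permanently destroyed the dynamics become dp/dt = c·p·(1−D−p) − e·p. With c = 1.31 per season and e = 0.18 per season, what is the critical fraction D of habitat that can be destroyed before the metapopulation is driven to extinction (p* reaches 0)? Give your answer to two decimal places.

0.86

The nontrivial equilibrium is p* = (1−D) − e/c; extinction occurs when this hits zero.
So D_crit = 1 − e/c = 1 − 0.18/1.31 = 1 − 0.1374 = 0.8626.
Note this equals the original equilibrium occupancy — the Levins extinction-debt result.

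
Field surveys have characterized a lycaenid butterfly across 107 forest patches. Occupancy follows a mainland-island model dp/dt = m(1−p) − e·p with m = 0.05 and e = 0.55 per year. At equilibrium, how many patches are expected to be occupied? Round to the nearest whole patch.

p* = m/(m+e) = 0.05/0.6000 = 0.0833.
Expected occupied patches = N × p* = 107 × 0.0833 = 8.92 ≈ 9.

9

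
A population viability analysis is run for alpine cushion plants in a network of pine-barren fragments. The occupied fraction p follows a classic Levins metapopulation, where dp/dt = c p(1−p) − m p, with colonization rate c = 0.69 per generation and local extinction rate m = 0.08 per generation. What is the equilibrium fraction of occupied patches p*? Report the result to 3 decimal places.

0.884

Setting dp/dt = 0 and dividing through by p* gives c·(1−p*) = m.
So p* = 1 − m/c = 1 − 0.08/0.69 = 1 − 0.1159 = 0.8841.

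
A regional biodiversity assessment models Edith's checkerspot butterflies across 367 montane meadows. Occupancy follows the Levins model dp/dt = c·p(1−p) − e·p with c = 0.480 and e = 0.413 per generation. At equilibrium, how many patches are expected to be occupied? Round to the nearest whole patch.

51

p* = 1 − e/c = 1 − 0.413/0.480 = 0.1396.
Expected occupied patches = N × p* = 367 × 0.1396 = 51.23 ≈ 51.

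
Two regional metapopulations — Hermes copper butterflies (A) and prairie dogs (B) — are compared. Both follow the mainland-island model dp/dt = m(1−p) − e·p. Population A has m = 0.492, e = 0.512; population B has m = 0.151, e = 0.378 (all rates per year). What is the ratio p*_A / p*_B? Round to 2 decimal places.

A: p*_A = m/(m+e) = 0.492/1.0040 = 0.4900.
B: p*_B = 0.151/0.5290 = 0.2854.
p*_A / p*_B = 0.4900/0.2854 = 1.7168.

1.72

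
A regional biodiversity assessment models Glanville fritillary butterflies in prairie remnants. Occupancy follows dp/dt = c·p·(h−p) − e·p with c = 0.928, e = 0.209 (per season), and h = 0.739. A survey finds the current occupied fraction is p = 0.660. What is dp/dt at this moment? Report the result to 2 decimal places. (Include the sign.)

Colonization term: c·p·(h−p) = 0.928×0.660×0.0790 = 0.04839.
Extinction term: e·p = 0.13794.
dp/dt = 0.04839 − 0.13794 = -0.08955.

-0.09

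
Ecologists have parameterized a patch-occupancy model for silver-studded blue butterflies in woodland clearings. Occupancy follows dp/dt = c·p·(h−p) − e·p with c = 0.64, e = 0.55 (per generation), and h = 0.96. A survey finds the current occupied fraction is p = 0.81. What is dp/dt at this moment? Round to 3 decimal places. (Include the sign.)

Colonization term: c·p·(h−p) = 0.64×0.81×0.1500 = 0.07776.
Extinction term: e·p = 0.44550.
dp/dt = 0.07776 − 0.44550 = -0.36774.

-0.368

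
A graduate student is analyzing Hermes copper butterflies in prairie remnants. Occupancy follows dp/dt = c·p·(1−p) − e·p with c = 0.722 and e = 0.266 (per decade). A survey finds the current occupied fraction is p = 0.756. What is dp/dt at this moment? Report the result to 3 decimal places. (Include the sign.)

Colonization term: c·p·(1−p) = 0.722×0.756×0.2440 = 0.13318.
Extinction term: e·p = 0.20110.
dp/dt = 0.13318 − 0.20110 = -0.06791.

-0.068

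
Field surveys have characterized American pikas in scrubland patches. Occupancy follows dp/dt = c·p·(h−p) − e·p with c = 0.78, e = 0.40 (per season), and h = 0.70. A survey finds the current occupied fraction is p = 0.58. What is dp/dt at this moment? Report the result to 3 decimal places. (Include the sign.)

-0.178

Colonization term: c·p·(h−p) = 0.78×0.58×0.1200 = 0.05429.
Extinction term: e·p = 0.23200.
dp/dt = 0.05429 − 0.23200 = -0.17771.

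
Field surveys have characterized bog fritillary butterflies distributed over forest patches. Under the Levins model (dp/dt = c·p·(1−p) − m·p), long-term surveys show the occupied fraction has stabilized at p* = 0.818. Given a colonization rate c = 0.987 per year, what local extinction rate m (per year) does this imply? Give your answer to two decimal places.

At equilibrium c(1−p*) = m.
m = 0.987 × (1 − 0.818) = 0.987 × 0.1820 = 0.1796.

0.18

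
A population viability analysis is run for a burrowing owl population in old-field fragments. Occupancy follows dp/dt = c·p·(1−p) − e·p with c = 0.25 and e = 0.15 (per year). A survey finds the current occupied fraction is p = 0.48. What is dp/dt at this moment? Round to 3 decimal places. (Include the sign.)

-0.010

Colonization term: c·p·(1−p) = 0.25×0.48×0.5200 = 0.06240.
Extinction term: e·p = 0.07200.
dp/dt = 0.06240 − 0.07200 = -0.00960.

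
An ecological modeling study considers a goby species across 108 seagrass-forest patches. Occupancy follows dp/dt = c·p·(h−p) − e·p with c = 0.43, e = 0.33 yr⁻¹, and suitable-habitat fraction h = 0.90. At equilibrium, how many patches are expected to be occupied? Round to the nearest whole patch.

p* = h − e/c = 0.90 − 0.7674 = 0.1326.
Expected occupied patches = N × p* = 108 × 0.1326 = 14.32 ≈ 14.

14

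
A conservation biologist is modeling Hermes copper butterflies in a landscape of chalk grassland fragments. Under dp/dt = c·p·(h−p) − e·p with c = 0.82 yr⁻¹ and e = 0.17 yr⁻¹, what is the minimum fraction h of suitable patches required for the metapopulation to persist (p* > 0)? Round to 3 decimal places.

p* = h − e/c is positive only when h > e/c.
h_min = e/c = 0.17/0.82 = 0.2073.

0.207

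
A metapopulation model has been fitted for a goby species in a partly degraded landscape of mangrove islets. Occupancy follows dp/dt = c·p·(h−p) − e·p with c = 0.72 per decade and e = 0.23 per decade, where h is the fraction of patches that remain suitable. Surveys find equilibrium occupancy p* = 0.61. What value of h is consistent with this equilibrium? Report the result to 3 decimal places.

At equilibrium c(h−p*) = e, so h = p* + e/c.
h = 0.61 + 0.23/0.72 = 0.61 + 0.3194 = 0.9294.

0.929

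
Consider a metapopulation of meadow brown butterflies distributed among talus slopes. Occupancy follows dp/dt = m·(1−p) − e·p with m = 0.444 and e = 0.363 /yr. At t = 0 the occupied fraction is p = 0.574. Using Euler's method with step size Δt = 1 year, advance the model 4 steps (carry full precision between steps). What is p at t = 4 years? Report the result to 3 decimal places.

Update rule: p ← p + [m·(1−p) − e·p]·Δt with Δt = 1.
step 1: Δp = -0.01922, p = 0.55478
step 2: Δp = -0.00371, p = 0.55107
step 3: Δp = -0.00072, p = 0.55036
step 4: Δp = -0.00014, p = 0.55022

0.550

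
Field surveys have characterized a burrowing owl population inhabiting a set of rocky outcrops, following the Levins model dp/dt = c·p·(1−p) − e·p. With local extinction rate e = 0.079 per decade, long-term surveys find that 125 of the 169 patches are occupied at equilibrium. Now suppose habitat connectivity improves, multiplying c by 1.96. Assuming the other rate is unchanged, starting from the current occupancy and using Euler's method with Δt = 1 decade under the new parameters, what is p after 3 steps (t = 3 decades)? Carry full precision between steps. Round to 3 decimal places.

0.848

Observed p* = 125/169 = 0.73964.
Balance c(1−p*) = e gives c = e/(1 − 0.73964) = 0.079/0.26036 = 0.30343.
Starting from p₀ = 0.73964; update p ← p + (dp/dt)·Δt with the new parameters.
  1  |  dp/dt·Δt = +0.056095  |  p_1 = 0.795740
  2  |  dp/dt·Δt = +0.033802  |  p_2 = 0.829542
  3  |  dp/dt·Δt = +0.018562  |  p_3 = 0.848104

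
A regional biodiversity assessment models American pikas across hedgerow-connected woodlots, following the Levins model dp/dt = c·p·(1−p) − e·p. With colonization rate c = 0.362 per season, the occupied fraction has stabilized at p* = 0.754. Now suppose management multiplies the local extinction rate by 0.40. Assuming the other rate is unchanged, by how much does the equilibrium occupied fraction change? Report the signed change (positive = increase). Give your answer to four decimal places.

0.1476

Balance c(1−p*) = e gives e = 0.362×(1 − 0.75400) = 0.08905.
New p* = 1 − e/c = 1 − 0.03562/0.36200 = 0.90160.
Δp* = 0.90160 − 0.75400 = +0.14760.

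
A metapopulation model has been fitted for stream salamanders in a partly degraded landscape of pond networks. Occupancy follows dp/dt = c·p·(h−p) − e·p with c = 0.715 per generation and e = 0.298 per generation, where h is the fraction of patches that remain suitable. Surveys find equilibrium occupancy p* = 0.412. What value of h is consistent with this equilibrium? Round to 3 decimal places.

0.829

At equilibrium c(h−p*) = e, so h = p* + e/c.
h = 0.412 + 0.298/0.715 = 0.412 + 0.4168 = 0.8288.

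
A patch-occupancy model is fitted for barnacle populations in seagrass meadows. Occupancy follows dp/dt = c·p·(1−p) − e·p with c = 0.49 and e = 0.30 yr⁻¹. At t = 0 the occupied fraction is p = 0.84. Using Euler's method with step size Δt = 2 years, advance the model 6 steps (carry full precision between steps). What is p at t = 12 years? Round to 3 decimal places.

Update rule: p ← p + [c·p·(1−p) − e·p]·Δt with Δt = 2.
p: 0.84000 → 0.46771  (Δp = -0.37229)
p: 0.46771 → 0.43106  (Δp = -0.03665)
p: 0.43106 → 0.41277  (Δp = -0.01830)
p: 0.41277 → 0.40265  (Δp = -0.01012)
p: 0.40265 → 0.39677  (Δp = -0.00588)
p: 0.39677 → 0.39327  (Δp = -0.00351)

0.393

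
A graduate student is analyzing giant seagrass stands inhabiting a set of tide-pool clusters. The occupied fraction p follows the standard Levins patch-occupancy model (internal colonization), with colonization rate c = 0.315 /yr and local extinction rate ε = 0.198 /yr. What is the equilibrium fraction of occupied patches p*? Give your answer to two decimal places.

Setting dp/dt = 0 and dividing through by p* gives c·(1−p*) = ε.
So p* = 1 − ε/c = 1 − 0.198/0.315 = 1 − 0.6286 = 0.3714.

0.37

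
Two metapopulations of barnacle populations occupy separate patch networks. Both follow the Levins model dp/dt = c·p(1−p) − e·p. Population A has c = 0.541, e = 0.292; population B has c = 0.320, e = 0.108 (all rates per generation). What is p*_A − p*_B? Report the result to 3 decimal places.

-0.202

A: p*_A = 1 − 0.292/0.541 = 0.4603.
B: p*_B = 1 − 0.108/0.320 = 0.6625.
p*_A − p*_B = 0.4603 − 0.6625 = -0.2022.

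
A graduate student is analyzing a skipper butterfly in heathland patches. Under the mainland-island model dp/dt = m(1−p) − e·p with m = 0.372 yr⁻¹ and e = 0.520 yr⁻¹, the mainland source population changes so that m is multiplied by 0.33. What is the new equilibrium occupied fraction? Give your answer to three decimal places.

0.191

Before: p* = 0.372/(0.372+0.520) = 0.4170.
After: m = 0.12276, e = 0.52; p* = 0.12276/0.6428 = 0.1910.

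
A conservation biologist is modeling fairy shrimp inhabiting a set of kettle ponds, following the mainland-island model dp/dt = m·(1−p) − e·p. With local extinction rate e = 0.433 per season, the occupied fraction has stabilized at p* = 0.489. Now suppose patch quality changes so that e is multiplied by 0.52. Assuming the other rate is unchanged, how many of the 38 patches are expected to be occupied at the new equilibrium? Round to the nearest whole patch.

Balance m(1−p*) = e·p* gives m = e·p*/(1−p*) = 0.433×0.48900/0.51100 = 0.41436.
New p* = m/(m+e) = 0.41436/(0.41436+0.22516) = 0.64792.
Expected occupied = 38 × 0.64792 = 24.62 ≈ 25.

25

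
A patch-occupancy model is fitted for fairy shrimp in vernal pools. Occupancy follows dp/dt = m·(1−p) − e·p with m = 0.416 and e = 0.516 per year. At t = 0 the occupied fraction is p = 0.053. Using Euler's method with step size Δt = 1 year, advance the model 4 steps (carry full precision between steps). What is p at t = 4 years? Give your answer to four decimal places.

0.4463

Update rule: p ← p + [m·(1−p) − e·p]·Δt with Δt = 1.
p: 0.05300 → 0.41960  (Δp = +0.36660)
p: 0.41960 → 0.44453  (Δp = +0.02493)
p: 0.44453 → 0.44623  (Δp = +0.00170)
p: 0.44623 → 0.44634  (Δp = +0.00012)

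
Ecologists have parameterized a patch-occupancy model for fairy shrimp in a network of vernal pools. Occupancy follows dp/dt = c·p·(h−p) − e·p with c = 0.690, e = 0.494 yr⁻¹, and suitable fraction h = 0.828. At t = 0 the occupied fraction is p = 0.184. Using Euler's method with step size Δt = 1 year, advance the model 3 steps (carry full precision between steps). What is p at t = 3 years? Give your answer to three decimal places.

0.161

Update rule: p ← p + [c·p·(h−p) − e·p]·Δt with Δt = 1.
step 1: Δp = -0.00913, p = 0.17487
step 2: Δp = -0.00758, p = 0.16729
step 3: Δp = -0.00638, p = 0.16091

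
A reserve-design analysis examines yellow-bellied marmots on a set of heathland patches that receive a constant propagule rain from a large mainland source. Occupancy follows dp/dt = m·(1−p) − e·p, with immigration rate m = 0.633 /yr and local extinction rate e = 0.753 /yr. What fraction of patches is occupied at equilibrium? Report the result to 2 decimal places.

0.46

Setting dp/dt = 0: m − m·p* = e·p*, so m = (m+e)·p*.
p* = m/(m+e) = 0.633/(0.633+0.753) = 0.633/1.3860 = 0.4567.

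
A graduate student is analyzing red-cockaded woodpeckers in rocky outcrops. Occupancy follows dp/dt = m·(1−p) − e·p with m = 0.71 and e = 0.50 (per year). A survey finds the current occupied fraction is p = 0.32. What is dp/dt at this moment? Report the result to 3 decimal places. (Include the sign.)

Colonization term: m·(1−p) = 0.71×0.6800 = 0.48280.
Extinction term: e·p = 0.16000.
dp/dt = 0.48280 − 0.16000 = 0.32280.

0.323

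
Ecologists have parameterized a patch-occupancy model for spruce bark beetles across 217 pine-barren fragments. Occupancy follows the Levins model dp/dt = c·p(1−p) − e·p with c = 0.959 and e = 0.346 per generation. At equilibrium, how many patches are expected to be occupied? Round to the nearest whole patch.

139

p* = 1 − e/c = 1 − 0.346/0.959 = 0.6392.
Expected occupied patches = N × p* = 217 × 0.6392 = 138.71 ≈ 139.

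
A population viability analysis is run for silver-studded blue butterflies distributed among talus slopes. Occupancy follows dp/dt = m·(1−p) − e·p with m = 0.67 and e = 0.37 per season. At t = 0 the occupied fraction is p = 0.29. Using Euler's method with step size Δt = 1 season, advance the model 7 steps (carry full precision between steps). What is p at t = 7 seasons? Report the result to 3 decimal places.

Update rule: p ← p + [m·(1−p) − e·p]·Δt with Δt = 1.
p: 0.29000 → 0.65840  (Δp = +0.36840)
p: 0.65840 → 0.64366  (Δp = -0.01474)
p: 0.64366 → 0.64425  (Δp = +0.00059)
p: 0.64425 → 0.64423  (Δp = -0.00002)
p: 0.64423 → 0.64423  (Δp = +0.00000)
p: 0.64423 → 0.64423  (Δp = -0.00000)
p: 0.64423 → 0.64423  (Δp = +0.00000)

0.644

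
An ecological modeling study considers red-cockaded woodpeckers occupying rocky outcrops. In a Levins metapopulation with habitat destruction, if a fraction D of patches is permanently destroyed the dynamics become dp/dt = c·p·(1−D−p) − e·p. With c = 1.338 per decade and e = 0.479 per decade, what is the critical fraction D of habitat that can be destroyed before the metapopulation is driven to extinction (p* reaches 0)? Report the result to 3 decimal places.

The nontrivial equilibrium is p* = (1−D) − e/c; extinction occurs when this hits zero.
So D_crit = 1 − e/c = 1 − 0.479/1.338 = 1 − 0.3580 = 0.6420.
Note this equals the original equilibrium occupancy — the Levins extinction-debt result.

0.642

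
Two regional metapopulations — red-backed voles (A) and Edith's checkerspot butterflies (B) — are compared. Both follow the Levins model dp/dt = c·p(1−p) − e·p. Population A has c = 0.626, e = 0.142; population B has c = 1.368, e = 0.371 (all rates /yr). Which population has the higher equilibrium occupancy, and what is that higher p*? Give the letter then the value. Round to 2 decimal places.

A: p*_A = 1 − 0.142/0.626 = 0.7732.
B: p*_B = 1 − 0.371/1.368 = 0.7288.
A is higher at 0.7732.

A, 0.77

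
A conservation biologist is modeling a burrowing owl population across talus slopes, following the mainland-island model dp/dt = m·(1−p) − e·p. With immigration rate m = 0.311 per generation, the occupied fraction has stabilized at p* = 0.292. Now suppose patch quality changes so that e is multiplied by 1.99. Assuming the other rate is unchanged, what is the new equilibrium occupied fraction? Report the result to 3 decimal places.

0.172

Balance m(1−p*) = e·p* gives e = m(1−p*)/p* = 0.311×0.70800/0.29200 = 0.75407.
New p* = m/(m+e) = 0.31100/(0.31100+1.50060) = 0.17167.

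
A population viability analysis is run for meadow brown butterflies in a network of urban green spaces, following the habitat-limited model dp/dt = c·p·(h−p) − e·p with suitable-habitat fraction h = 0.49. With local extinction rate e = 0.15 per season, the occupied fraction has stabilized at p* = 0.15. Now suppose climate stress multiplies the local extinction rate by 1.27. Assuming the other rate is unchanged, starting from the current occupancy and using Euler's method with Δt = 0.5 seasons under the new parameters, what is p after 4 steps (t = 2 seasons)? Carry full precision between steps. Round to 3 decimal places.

Balance c(h−p*) = e gives c = e/(0.49 − 0.15000) = 0.15/0.34000 = 0.44118.
Starting from p₀ = 0.15000; update p ← p + (dp/dt)·Δt with the new parameters.
step 1: Δp = -0.00304, p = 0.14696
step 2: Δp = -0.00288, p = 0.14408
step 3: Δp = -0.00273, p = 0.14136
step 4: Δp = -0.00259, p = 0.13876

0.139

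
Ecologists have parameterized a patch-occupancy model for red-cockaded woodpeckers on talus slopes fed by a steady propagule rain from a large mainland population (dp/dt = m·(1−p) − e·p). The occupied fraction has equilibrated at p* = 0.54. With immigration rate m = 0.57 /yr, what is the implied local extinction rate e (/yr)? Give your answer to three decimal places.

At equilibrium m(1−p*) = e·p*, so e = m(1−p*)/p*.
e = 0.57 × 0.4600 / 0.54 = 0.4856.

0.486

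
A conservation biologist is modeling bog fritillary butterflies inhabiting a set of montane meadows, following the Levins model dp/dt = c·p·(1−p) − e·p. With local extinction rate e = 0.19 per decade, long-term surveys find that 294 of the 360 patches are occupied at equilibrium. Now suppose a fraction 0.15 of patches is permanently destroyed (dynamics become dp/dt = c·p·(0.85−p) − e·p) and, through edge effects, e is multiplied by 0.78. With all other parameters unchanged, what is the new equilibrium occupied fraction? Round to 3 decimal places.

Observed p* = 294/360 = 0.81667.
Balance c(1−p*) = e gives c = e/(1 − 0.81667) = 0.19/0.18333 = 1.03638.
New p* = 0.85 − e/c = 0.85 − 0.14820/1.03638 = 0.70700.

0.707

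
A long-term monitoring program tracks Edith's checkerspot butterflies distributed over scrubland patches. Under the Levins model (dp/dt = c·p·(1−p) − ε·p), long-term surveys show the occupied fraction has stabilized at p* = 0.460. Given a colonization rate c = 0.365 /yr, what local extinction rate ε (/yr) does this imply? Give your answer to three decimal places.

0.197

At equilibrium c(1−p*) = ε.
ε = 0.365 × (1 − 0.460) = 0.365 × 0.5400 = 0.1971.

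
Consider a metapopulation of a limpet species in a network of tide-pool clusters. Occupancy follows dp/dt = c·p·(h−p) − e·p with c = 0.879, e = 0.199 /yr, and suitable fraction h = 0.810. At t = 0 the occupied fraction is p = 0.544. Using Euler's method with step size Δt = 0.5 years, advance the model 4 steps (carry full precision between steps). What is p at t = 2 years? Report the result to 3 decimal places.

Update rule: p ← p + [c·p·(h−p) − e·p]·Δt with Δt = 0.5.
  1  |  dp/dt·Δt = +0.009469  |  p_1 = 0.553469
  2  |  dp/dt·Δt = +0.007331  |  p_2 = 0.560800
  3  |  dp/dt·Δt = +0.005621  |  p_3 = 0.566421
  4  |  dp/dt·Δt = +0.004278  |  p_4 = 0.570699

0.571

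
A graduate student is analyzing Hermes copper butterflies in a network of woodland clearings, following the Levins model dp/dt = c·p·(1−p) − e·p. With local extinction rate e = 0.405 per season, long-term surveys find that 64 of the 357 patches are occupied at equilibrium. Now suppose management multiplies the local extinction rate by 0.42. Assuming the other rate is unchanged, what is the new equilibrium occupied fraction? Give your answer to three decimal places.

0.655

Observed p* = 64/357 = 0.17927.
Balance c(1−p*) = e gives c = e/(1 − 0.17927) = 0.405/0.82073 = 0.49346.
New p* = 1 − e/c = 1 − 0.17010/0.49346 = 0.65529.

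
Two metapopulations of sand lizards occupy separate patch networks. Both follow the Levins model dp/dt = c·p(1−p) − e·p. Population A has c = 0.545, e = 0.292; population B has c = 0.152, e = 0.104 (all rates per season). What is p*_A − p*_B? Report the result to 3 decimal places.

A: p*_A = 1 − 0.292/0.545 = 0.4642.
B: p*_B = 1 − 0.104/0.152 = 0.3158.
p*_A − p*_B = 0.4642 − 0.3158 = 0.1484.

0.148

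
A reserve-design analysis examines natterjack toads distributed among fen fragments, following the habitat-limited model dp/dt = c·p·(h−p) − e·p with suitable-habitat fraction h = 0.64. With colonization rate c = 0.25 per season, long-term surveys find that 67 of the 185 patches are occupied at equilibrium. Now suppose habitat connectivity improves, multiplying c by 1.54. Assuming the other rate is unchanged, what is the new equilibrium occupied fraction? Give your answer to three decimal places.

0.460

Observed p* = 67/185 = 0.36216.
Balance c(h−p*) = e gives e = 0.25×(0.64 − 0.36216) = 0.06946.
New p* = 0.64 − e/c = 0.64 − 0.06946/0.38500 = 0.45958.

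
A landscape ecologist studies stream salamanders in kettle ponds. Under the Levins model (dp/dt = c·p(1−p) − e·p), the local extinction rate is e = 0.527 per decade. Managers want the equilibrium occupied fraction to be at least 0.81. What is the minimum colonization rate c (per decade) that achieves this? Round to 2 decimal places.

2.77

p* = 1 − e/c ≥ 0.81 requires e/c ≤ 0.1900, i.e. c ≥ e/0.1900.
c_min = 0.527/0.1900 = 2.7737.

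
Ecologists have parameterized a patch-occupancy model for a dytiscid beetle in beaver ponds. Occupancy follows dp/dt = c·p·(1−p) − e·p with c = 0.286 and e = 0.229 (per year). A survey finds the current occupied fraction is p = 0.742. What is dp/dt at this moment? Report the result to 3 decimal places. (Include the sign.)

Colonization term: c·p·(1−p) = 0.286×0.742×0.2580 = 0.05475.
Extinction term: e·p = 0.16992.
dp/dt = 0.05475 − 0.16992 = -0.11517.

-0.115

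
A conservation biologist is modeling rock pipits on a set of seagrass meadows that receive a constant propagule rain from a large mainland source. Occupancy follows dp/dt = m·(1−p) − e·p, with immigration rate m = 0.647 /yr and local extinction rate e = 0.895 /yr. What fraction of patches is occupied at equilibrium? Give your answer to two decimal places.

0.42

Setting dp/dt = 0: m − m·p* = e·p*, so m = (m+e)·p*.
p* = m/(m+e) = 0.647/(0.647+0.895) = 0.647/1.5420 = 0.4196.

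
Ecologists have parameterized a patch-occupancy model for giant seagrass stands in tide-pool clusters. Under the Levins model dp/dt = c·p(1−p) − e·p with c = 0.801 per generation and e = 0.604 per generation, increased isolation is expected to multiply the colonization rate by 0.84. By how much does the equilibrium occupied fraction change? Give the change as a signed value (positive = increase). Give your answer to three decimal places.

-0.144

Before: p* = 1 − 0.604/0.801 = 0.2459.
After the change, c = 0.67284, e = 0.604, so p* = 1 − 0.604/0.67284 = 0.1023.
Δp* = 0.1023 − 0.2459 = -0.1436.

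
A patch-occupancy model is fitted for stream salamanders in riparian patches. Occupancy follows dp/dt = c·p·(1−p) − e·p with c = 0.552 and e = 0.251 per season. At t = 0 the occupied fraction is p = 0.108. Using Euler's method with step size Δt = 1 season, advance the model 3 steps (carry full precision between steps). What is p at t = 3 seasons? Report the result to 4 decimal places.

0.1991

Update rule: p ← p + [c·p·(1−p) − e·p]·Δt with Δt = 1.
  1  |  dp/dt·Δt = +0.026069  |  p_1 = 0.134069
  2  |  dp/dt·Δt = +0.030433  |  p_2 = 0.164502
  3  |  dp/dt·Δt = +0.034578  |  p_3 = 0.199080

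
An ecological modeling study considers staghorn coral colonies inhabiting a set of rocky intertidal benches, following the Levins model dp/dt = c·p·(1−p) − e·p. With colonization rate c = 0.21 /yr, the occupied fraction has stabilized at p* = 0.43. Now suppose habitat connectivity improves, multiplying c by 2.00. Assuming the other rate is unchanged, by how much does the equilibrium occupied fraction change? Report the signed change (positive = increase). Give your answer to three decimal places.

0.285

Balance c(1−p*) = e gives e = 0.21×(1 − 0.43000) = 0.11970.
New p* = 1 − e/c = 1 − 0.11970/0.42000 = 0.71500.
Δp* = 0.71500 − 0.43000 = +0.28500.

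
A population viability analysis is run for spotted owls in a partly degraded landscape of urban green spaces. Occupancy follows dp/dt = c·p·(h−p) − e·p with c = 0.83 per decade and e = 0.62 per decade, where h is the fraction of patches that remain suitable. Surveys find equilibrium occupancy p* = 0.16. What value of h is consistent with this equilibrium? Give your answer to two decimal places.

At equilibrium c(h−p*) = e, so h = p* + e/c.
h = 0.16 + 0.62/0.83 = 0.16 + 0.7470 = 0.9070.

0.91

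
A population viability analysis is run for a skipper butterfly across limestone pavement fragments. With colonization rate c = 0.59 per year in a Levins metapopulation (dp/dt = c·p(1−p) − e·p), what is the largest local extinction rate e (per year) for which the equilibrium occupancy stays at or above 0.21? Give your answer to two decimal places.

1 − e/c ≥ 0.21 ⇒ e ≤ c(1 − 0.21) = 0.59 × 0.7900.
e_max = 0.4661.

0.47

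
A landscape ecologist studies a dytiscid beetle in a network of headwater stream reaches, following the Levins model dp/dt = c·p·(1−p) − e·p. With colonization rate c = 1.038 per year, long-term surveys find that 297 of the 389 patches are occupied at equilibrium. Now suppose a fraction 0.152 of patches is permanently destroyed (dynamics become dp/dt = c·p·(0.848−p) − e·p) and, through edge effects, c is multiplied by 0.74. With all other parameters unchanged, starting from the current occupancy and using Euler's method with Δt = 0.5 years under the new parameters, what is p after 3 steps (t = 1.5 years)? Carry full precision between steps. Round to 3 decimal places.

0.620

Observed p* = 297/389 = 0.76350.
Balance c(1−p*) = e gives e = 1.038×(1 − 0.76350) = 0.24549.
Starting from p₀ = 0.76350; update p ← p + (dp/dt)·Δt with the new parameters.
p: 0.76350 → 0.69456  (Δp = -0.06894)
p: 0.69456 → 0.65024  (Δp = -0.04432)
p: 0.65024 → 0.61981  (Δp = -0.03043)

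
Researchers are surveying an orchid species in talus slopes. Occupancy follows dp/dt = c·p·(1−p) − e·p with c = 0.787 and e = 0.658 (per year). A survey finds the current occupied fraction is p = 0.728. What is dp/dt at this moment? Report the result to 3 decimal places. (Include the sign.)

-0.323

Colonization term: c·p·(1−p) = 0.787×0.728×0.2720 = 0.15584.
Extinction term: e·p = 0.47902.
dp/dt = 0.15584 − 0.47902 = -0.32319.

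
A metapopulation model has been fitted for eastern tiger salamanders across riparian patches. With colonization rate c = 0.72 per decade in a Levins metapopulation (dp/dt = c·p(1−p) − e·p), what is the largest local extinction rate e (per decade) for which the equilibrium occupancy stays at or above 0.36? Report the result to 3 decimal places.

1 − e/c ≥ 0.36 ⇒ e ≤ c(1 − 0.36) = 0.72 × 0.6400.
e_max = 0.4608.

0.461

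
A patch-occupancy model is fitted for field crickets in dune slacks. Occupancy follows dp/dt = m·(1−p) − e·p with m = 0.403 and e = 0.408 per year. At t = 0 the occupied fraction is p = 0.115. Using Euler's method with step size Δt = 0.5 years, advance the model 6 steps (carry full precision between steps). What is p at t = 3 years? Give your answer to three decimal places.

0.480

Update rule: p ← p + [m·(1−p) − e·p]·Δt with Δt = 0.5.
step 1: Δp = +0.15487, p = 0.26987
step 2: Δp = +0.09207, p = 0.36194
step 3: Δp = +0.05473, p = 0.41667
step 4: Δp = +0.03254, p = 0.44921
step 5: Δp = +0.01934, p = 0.46856
step 6: Δp = +0.01150, p = 0.48006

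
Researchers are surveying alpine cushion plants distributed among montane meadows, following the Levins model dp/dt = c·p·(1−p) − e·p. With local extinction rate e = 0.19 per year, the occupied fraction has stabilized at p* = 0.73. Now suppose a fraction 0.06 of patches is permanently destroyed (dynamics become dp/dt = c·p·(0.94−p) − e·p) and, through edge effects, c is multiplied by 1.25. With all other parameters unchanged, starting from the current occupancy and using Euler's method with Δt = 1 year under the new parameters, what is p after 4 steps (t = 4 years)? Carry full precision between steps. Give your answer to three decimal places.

0.724

Balance c(1−p*) = e gives c = e/(1 − 0.73000) = 0.19/0.27000 = 0.70370.
Starting from p₀ = 0.73000; update p ← p + (dp/dt)·Δt with the new parameters.
  1  |  dp/dt·Δt = -0.003853  |  p_1 = 0.726147
  2  |  dp/dt·Δt = -0.001372  |  p_2 = 0.724776
  3  |  dp/dt·Δt = -0.000495  |  p_3 = 0.724281
  4  |  dp/dt·Δt = -0.000179  |  p_4 = 0.724102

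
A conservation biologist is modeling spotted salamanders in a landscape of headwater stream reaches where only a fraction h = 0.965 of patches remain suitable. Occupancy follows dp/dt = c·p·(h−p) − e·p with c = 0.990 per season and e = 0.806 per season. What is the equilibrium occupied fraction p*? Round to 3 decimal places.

0.151

Setting dp/dt = 0 and dividing by p* gives c·(h−p*) = e.
So p* = h − e/c = 0.965 − 0.806/0.990 = 0.965 − 0.8141 = 0.1509.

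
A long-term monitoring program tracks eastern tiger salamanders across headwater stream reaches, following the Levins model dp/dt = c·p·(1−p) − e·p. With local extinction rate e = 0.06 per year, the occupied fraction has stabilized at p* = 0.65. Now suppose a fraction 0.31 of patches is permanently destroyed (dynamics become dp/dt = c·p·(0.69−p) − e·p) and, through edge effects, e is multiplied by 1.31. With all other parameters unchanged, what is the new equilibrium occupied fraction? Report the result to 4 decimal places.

0.2315

Balance c(1−p*) = e gives c = e/(1 − 0.65000) = 0.06/0.35000 = 0.17143.
New p* = 0.69 − e/c = 0.69 − 0.07860/0.17143 = 0.23150.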